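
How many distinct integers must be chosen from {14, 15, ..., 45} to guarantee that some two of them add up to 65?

20

Group the elements by complementary pair {x, 65−x}: {20,45}, {21,44}, {22,43}, …, giving 13 two-element pairs and 6 integers whose partner 65−x falls outside [14,45].
Treating each of those 19 groups as a pigeonhole, one can pick one integer per group — 19 integers — with no two summing to 65.
The 20th integer lands in an occupied pair, forcing a sum of 65.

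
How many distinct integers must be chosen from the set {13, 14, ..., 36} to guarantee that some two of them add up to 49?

13

Group the elements by complementary pair {x, 49−x}: {13,36}, {14,35}, {15,34}, …, giving 12 two-element pairs.
Treating each of those 12 groups as a pigeonhole, one can pick one integer per group — 12 integers — with no two summing to 49.
The 13th integer lands in an occupied pair, forcing a sum of 49.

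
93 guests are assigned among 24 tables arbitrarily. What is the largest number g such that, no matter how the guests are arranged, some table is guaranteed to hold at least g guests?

4

The 24 tables are the holes and the 93 guests are the pigeons.
If every table held at most 3 guests, the total would be at most 24 × 3 = 72, which is less than 93.
So some table holds at least ⌈93/24⌉ = 4 guests.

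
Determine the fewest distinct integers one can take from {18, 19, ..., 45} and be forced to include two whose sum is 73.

A set avoiding the sum 73 can contain at most one of each pair {x, 73−x}, plus the 10 elements whose complement lies outside the range.
The integers 18, …, 36 (19 of them) are such a set: any two sum to at least 18+19 = 37 and at most 35+36 = 71 < 73.
Any 20th integer completes one of the 9 pairs, so 20 choices force a sum of 73.

20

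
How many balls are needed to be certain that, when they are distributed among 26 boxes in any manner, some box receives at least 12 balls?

With 286 balls one could put exactly 11 in each of the 26 boxes, and no box would reach 12.
One more ball must land in a box that already has 11, giving it 12.
So 26 × 11 + 1 = 287 balls are required.

287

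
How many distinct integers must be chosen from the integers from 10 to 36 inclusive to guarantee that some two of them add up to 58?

21

A set avoiding the sum 58 can contain at most one of each pair {x, 58−x}, plus the 13 elements whose complement lies outside the range or equal to its own complement.
The integers 10, …, 29 (20 of them) are such a set: any two sum to at least 10+11 = 21 and at most 28+29 = 57 < 58.
Any 21st integer completes one of the 7 pairs, so 21 choices force a sum of 58.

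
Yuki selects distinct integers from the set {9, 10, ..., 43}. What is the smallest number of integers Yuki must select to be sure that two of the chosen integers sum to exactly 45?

22

Group the elements by complementary pair {x, 45−x}: {9,36}, {10,35}, {11,34}, …, giving 14 two-element pairs and 7 integers whose partner 45−x falls outside [9,43].
Pigeonhole: treating each of those 21 groups as a pigeonhole, one can pick one integer per group — 21 integers — with no two summing to 45.
The 22nd integer lands in an occupied pair, forcing a sum of 45.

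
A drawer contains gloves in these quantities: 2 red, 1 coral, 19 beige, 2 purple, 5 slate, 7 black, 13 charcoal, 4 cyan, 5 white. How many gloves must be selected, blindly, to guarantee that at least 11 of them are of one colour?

An adversary could hand out at most 10 gloves per colour (7 colours run out sooner): 2 + 1 + 10 + 2 + 5 + 7 + 10 + 4 + 5 = 46 gloves and still no colour has 11.
One more glove lands in a colour already at 10, so 47 draws are enough and 46 are not.

47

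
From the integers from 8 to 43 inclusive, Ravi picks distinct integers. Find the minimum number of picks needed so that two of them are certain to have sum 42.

A set avoiding the sum 42 can contain at most one of each pair {x, 42−x}, plus the 10 elements whose complement lies outside the range or equal to its own complement.
The integers 21, …, 43 (23 of them) are such a set: any two sum to at least 21+22 = 43 > 42.
Any 24th integer completes one of the 13 pairs, so 24 choices force a sum of 42.

24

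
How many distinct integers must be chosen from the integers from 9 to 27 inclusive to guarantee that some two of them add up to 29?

Two chosen integers sum to 29 exactly when both halves of some pair {x, 29−x} with 9 ≤ x ≤ 29−x ≤ 20 are chosen — 6 such pairs.
The remaining 7 elements (those with no distinct partner in range) can never complete a 29-sum, so the worst case takes all of them and one from each pair: 7 + 6 = 13.
By the pigeonhole principle, the 14th integer has to be the second member of some pair, so 13 + 1 = 14.

14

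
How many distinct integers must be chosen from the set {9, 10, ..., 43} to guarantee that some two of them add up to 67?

26

Two chosen integers sum to 67 exactly when both halves of some pair {x, 67−x} with 24 ≤ x ≤ 67−x ≤ 43 are chosen — 10 such pairs.
The remaining 15 elements (those with no distinct partner in range) can never complete a 67-sum, so the worst case takes all of them and one from each pair: 15 + 10 = 25.
By pigeonhole, the 26th integer has to be the second member of some pair, so 25 + 1 = 26.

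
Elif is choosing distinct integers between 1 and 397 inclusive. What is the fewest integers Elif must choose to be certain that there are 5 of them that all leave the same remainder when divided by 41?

165

By the pigeonhole principle, the 41 residue classes mod 41 are the pigeonholes.
With 164 integers one could put 4 in each residue class and have no class reach 5.
The 165th integer pushes some class to 5, so 41·4 + 1 = 165.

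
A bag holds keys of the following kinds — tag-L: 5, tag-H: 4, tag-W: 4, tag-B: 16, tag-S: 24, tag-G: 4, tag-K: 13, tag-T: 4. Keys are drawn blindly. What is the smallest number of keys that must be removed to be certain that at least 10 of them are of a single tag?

49

The 8 tags are the holes; the keys drawn are the pigeons.
To avoid 10 of any one tag, the worst case takes at most 9 of each tag, or every key of a tag that has fewer than 9.
That gives 5 + 4 + 4 + 9 + 9 + 4 + 9 + 4 = 48 keys with no tag reaching 10.
The next key forces some tag to 10, so 48 + 1 = 49.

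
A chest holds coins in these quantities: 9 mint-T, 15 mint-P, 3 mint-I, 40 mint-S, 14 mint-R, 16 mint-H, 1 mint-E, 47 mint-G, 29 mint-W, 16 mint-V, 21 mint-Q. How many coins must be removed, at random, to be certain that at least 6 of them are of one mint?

50

An adversary could hand out at most 5 coins per mint (mint-I, mint-E run out sooner): 5 + 5 + 3 + 5 + 5 + 5 + 1 + 5 + 5 + 5 + 5 = 49 coins and still no mint has 6.
One more coin lands in a mint already at 5, so 50 draws are enough and 49 are not.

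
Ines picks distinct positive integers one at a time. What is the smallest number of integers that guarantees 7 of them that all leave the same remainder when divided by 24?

145

By pigeonhole, the 24 residue classes mod 24 are the pigeonholes.
With 144 integers one could put 6 in each residue class and have no class reach 7.
The 145th integer pushes some class to 7, so 24·6 + 1 = 145.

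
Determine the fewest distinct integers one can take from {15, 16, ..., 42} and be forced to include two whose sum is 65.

Group the elements by complementary pair {x, 65−x}: {23,42}, {24,41}, {25,40}, …, giving 10 two-element pairs and 8 integers whose partner 65−x falls outside [15,42].
By pigeonhole, treating each of those 18 groups as a pigeonhole, one can pick one integer per group — 18 integers — with no two summing to 65.
The 19th integer lands in an occupied pair, forcing a sum of 65.

19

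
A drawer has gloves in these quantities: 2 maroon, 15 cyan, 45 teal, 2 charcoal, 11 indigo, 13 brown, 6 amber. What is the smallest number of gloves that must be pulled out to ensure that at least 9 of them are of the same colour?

43

An adversary could hand out at most 8 gloves per colour (maroon, charcoal, amber run out sooner): 2 + 8 + 8 + 2 + 8 + 8 + 6 = 42 gloves and still no colour has 9.
One more glove lands in a colour already at 8, so 43 draws are enough and 42 are not.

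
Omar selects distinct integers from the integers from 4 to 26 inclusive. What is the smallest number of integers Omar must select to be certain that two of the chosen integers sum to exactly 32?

14

Two chosen integers sum to 32 exactly when both halves of some pair {x, 32−x} with 6 ≤ x ≤ 32−x ≤ 26 are chosen — 10 such pairs.
The remaining 3 elements (those with no distinct partner in range) can never complete a 32-sum, so the worst case takes all of them and one from each pair: 3 + 10 = 13.
The 14th integer has to be the second member of some pair, so 13 + 1 = 14.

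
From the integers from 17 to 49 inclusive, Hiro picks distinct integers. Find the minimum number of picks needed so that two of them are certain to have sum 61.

Two chosen integers sum to 61 exactly when both halves of some pair {x, 61−x} with 17 ≤ x ≤ 61−x ≤ 44 are chosen — 14 such pairs.
The remaining 5 elements (those with no distinct partner in range) can never complete a 61-sum, so the worst case takes all of them and one from each pair: 5 + 14 = 19.
The 20th integer has to be the second member of some pair, so 19 + 1 = 20.

20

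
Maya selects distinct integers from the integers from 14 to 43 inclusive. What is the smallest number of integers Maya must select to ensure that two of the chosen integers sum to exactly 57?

Group the elements by complementary pair {x, 57−x}: {14,43}, {15,42}, {16,41}, …, giving 15 two-element pairs.
By pigeonhole, treating each of those 15 groups as a pigeonhole, one can pick one integer per group — 15 integers — with no two summing to 57.
The 16th integer lands in an occupied pair, forcing a sum of 57.

16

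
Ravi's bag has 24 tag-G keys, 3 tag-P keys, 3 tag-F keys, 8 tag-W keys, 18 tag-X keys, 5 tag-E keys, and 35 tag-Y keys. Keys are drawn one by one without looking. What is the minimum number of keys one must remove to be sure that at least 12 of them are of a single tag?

53

An adversary could hand out at most 11 keys per tag (4 tags run out sooner): 11 + 3 + 3 + 8 + 11 + 5 + 11 = 52 keys and still no tag has 12.
By the pigeonhole principle, one more key lands in a tag already at 11, so 53 draws are enough and 52 are not.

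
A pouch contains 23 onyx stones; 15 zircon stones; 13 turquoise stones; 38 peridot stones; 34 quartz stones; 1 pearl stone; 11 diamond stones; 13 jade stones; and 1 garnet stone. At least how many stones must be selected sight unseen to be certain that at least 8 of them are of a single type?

Pigeonhole: put each drawn stone into a box by type. The largest draw with every box below 8 takes min(count, 7) from each type; types with fewer than 7 contribute all they have.
Σ min(cᵢ, 7) = 7 + 7 + 7 + 7 + 7 + 1 + 7 + 7 + 1 = 51.
Draw number 51 + 1 = 52 must push one box to 8.

52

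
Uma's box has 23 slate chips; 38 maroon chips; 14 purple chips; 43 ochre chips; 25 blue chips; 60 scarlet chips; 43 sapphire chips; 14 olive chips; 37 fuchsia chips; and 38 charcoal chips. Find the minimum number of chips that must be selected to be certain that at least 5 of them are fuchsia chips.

In the worst case for collecting fuchsia chips, every non-fuchsia chip comes out first.
There are 23 + 38 + 14 + 43 + 25 + 60 + 43 + 14 + 38 = 298 non-fuchsia chips altogether.
After those, each further chip must be fuchsia, so 298 + 5 = 303 draws guarantee 5 fuchsia chips.

303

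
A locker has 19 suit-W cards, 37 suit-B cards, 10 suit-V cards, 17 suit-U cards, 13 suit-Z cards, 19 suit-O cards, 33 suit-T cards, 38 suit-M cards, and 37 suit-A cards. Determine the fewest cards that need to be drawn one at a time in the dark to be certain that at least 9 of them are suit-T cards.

199

In the worst case for collecting suit-T cards, every non-suit-T card comes out first.
There are 19 + 37 + 10 + 17 + 13 + 19 + 38 + 37 = 190 non-suit-T cards altogether.
After those, each further card must be suit-T, so 190 + 9 = 199 draws guarantee 9 suit-T cards.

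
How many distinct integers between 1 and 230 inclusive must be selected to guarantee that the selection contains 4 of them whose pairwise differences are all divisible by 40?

121

Integers whose pairwise differences are multiples of 40 are exactly those sharing a remainder mod 40. The 40 residue classes mod 40 are the pigeonholes.
With 120 integers one could put 3 in each residue class and have no class reach 4.
The 121st integer pushes some class to 4, so 40·3 + 1 = 121.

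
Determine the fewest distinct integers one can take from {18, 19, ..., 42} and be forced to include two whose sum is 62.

Group the elements by complementary pair {x, 62−x}: {20,42}, {21,41}, {22,40}, …, giving 11 two-element pairs, the single value 31 (it cannot pair with itself since the integers are distinct), and 2 integers whose partner 62−x falls outside [18,42].
Treating each of those 14 groups as a pigeonhole, one can pick one integer per group — 14 integers — with no two summing to 62.
The 15th integer lands in an occupied pair, forcing a sum of 62.

15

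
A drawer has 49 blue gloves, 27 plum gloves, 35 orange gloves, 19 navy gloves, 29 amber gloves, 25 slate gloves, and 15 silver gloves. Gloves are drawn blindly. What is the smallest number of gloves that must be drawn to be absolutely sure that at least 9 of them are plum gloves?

181

In the worst case for collecting plum gloves, every non-plum glove comes out first.
There are 49 + 35 + 19 + 29 + 25 + 15 = 172 non-plum gloves altogether.
After those, each further glove must be plum, so 172 + 9 = 181 draws guarantee 9 plum gloves.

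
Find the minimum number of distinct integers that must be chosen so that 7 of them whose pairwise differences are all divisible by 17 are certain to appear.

Integers whose pairwise differences are multiples of 17 are exactly those sharing a remainder mod 17. The 17 residue classes mod 17 are the pigeonholes.
With 102 integers one could put 6 in each residue class and have no class reach 7.
The 103rd integer pushes some class to 7, so 17·6 + 1 = 103.

103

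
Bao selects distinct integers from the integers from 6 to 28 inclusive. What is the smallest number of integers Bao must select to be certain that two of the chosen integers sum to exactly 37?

Two chosen integers sum to 37 exactly when both halves of some pair {x, 37−x} with 9 ≤ x ≤ 37−x ≤ 28 are chosen — 10 such pairs.
The remaining 3 elements (those with no distinct partner in range) can never complete a 37-sum, so the worst case takes all of them and one from each pair: 3 + 10 = 13.
The 14th integer has to be the second member of some pair, so 13 + 1 = 14.

14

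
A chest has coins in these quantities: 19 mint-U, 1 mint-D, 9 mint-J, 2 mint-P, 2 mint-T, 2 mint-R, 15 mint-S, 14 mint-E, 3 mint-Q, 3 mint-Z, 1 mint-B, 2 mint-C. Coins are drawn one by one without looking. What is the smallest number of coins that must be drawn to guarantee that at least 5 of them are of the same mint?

33

Pigeonhole: the 12 mints are the holes; the coins drawn are the pigeons.
To avoid 5 of any one mint, the worst case takes at most 4 of each mint, or every coin of a mint that has fewer than 4.
That gives 4 + 1 + 4 + 2 + 2 + 2 + 4 + 4 + 3 + 3 + 1 + 2 = 32 coins with no mint reaching 5.
The next coin forces some mint to 5, so 32 + 1 = 33.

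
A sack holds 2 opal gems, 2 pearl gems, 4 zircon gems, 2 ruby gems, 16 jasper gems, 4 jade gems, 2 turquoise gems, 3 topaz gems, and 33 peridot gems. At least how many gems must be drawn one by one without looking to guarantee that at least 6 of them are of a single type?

30

An adversary could hand out at most 5 gems per type (7 types run out sooner): 2 + 2 + 4 + 2 + 5 + 4 + 2 + 3 + 5 = 29 gems and still no type has 6.
One more gem lands in a type already at 5, so 30 draws are enough and 29 are not.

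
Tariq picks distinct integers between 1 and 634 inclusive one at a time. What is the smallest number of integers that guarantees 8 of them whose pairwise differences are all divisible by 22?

155

Integers whose pairwise differences are multiples of 22 are exactly those sharing a remainder mod 22. By pigeonhole, the 22 residue classes mod 22 are the pigeonholes.
With 154 integers one could put 7 in each residue class and have no class reach 8.
The 155th integer pushes some class to 8, so 22·7 + 1 = 155.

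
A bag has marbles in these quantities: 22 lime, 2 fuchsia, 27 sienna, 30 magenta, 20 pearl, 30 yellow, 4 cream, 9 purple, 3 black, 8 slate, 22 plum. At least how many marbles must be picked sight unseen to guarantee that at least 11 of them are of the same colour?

Put each drawn marble into a box by colour. The largest draw with every box below 11 takes min(count, 10) from each colour; colours with fewer than 10 contribute all they have.
Σ min(cᵢ, 10) = 10 + 2 + 10 + 10 + 10 + 10 + 4 + 9 + 3 + 8 + 10 = 86.
Draw number 86 + 1 = 87 must push one box to 11.

87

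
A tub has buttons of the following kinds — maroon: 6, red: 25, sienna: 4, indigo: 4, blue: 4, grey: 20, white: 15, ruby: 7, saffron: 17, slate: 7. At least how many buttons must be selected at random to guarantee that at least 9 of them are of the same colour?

65

By pigeonhole, put each drawn button into a box by colour. The largest draw with every box below 9 takes min(count, 8) from each colour; colours with fewer than 8 contribute all they have.
Σ min(cᵢ, 8) = 6 + 8 + 4 + 4 + 4 + 8 + 8 + 7 + 8 + 7 = 64.
Draw number 64 + 1 = 65 must push one box to 9.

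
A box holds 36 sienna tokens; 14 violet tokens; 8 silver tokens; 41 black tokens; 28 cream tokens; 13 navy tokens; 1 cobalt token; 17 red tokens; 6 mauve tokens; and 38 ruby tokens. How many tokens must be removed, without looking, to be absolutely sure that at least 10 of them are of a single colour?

79

An adversary could hand out at most 9 tokens per colour (silver, cobalt, mauve run out sooner): 9 + 9 + 8 + 9 + 9 + 9 + 1 + 9 + 6 + 9 = 78 tokens and still no colour has 10.
One more token lands in a colour already at 9, so 79 draws are enough and 78 are not.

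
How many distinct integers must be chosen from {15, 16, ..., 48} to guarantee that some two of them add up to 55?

Two chosen integers sum to 55 exactly when both halves of some pair {x, 55−x} with 15 ≤ x ≤ 55−x ≤ 40 are chosen — 13 such pairs.
The remaining 8 elements (those with no distinct partner in range) can never complete a 55-sum, so the worst case takes all of them and one from each pair: 8 + 13 = 21.
By the pigeonhole principle, the 22nd integer has to be the second member of some pair, so 21 + 1 = 22.

22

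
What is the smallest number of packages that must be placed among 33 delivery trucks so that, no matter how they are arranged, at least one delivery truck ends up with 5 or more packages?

133

With 132 packages one could put exactly 4 in each of the 33 delivery trucks, and no delivery truck would reach 5.
By pigeonhole, one more package must land in a delivery truck that already has 4, giving it 5.
So 33 × 4 + 1 = 133 packages are required.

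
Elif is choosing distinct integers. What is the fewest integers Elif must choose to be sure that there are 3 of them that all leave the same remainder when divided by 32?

The 32 residue classes mod 32 are the pigeonholes.
With 64 integers one could put 2 in each residue class and have no class reach 3.
The 65th integer pushes some class to 3, so 32·2 + 1 = 65.

65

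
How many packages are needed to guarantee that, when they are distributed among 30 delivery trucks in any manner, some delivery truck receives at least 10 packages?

271

With 270 packages one could put exactly 9 in each of the 30 delivery trucks, and no delivery truck would reach 10.
One more package must land in a delivery truck that already has 9, giving it 10.
So 30 × 9 + 1 = 271 packages are required.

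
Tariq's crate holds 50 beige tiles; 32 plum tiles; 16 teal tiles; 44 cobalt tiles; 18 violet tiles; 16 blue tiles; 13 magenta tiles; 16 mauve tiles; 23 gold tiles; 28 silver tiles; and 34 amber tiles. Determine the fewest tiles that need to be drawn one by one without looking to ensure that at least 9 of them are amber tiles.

In the worst case for collecting amber tiles, every non-amber tile comes out first.
There are 50 + 32 + 16 + 44 + 18 + 16 + 13 + 16 + 23 + 28 = 256 non-amber tiles altogether.
After those, each further tile must be amber, so 256 + 9 = 265 draws guarantee 9 amber tiles.

265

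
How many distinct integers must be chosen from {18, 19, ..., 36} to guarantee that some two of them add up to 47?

14

A set avoiding the sum 47 can contain at most one of each pair {x, 47−x}, plus the 7 elements whose complement lies outside the range.
The integers 24, …, 36 (13 of them) are such a set: any two sum to at least 24+25 = 49 > 47.
Pigeonhole: any 14th integer completes one of the 6 pairs, so 14 choices force a sum of 47.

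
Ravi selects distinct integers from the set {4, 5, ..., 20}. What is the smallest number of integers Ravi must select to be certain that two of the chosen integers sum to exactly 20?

Group the elements by complementary pair {x, 20−x}: {4,16}, {5,15}, {6,14}, …, giving 6 two-element pairs, the single value 10 (it cannot pair with itself since the integers are distinct), and 4 integers whose partner 20−x falls outside [4,20].
By pigeonhole, treating each of those 11 groups as a pigeonhole, one can pick one integer per group — 11 integers — with no two summing to 20.
The 12th integer lands in an occupied pair, forcing a sum of 20.

12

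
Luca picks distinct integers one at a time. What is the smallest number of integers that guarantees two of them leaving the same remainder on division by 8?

9

The 8 residue classes mod 8 are the pigeonholes.
With 8 integers one could put 1 in each residue class and have no class reach 2.
The 9th integer pushes some class to 2, so 8·1 + 1 = 9.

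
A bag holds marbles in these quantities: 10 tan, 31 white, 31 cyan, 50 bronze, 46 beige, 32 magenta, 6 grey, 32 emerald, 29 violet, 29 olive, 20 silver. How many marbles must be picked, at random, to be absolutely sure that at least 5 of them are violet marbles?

In the worst case for collecting violet marbles, every non-violet marble comes out first.
There are 10 + 31 + 31 + 50 + 46 + 32 + 6 + 32 + 29 + 20 = 287 non-violet marbles altogether.
After those, each further marble must be violet, so 287 + 5 = 292 draws guarantee 5 violet marbles.

292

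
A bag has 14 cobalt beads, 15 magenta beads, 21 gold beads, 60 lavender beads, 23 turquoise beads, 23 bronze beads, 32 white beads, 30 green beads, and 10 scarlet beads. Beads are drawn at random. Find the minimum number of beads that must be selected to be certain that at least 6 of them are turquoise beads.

211

In the worst case for collecting turquoise beads, every non-turquoise bead comes out first.
There are 14 + 15 + 21 + 60 + 23 + 32 + 30 + 10 = 205 non-turquoise beads altogether.
After those, each further bead must be turquoise, so 205 + 6 = 211 draws guarantee 6 turquoise beads.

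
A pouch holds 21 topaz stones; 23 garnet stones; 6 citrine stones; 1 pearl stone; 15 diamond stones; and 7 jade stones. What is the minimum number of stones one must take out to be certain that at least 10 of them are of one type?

42

Put each drawn stone into a box by type. The largest draw with every box below 10 takes min(count, 9) from each type; types with fewer than 9 contribute all they have.
Σ min(cᵢ, 9) = 9 + 9 + 6 + 1 + 9 + 7 = 41.
Draw number 41 + 1 = 42 must push one box to 10.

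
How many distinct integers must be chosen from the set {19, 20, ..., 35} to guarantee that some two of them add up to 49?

12

Group the elements by complementary pair {x, 49−x}: {19,30}, {20,29}, {21,28}, …, giving 6 two-element pairs and 5 integers whose partner 49−x falls outside [19,35].
By the pigeonhole principle, treating each of those 11 groups as a pigeonhole, one can pick one integer per group — 11 integers — with no two summing to 49.
The 12th integer lands in an occupied pair, forcing a sum of 49.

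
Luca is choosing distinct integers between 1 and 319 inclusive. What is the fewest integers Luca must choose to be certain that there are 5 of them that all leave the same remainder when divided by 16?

65

The 16 residue classes mod 16 are the pigeonholes.
With 64 integers one could put 4 in each residue class and have no class reach 5.
The 65th integer pushes some class to 5, so 16·4 + 1 = 65.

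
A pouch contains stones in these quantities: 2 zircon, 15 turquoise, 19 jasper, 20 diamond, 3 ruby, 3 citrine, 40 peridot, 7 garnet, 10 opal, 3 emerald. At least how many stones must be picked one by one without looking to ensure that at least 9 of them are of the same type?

An adversary could hand out at most 8 stones per type (5 types run out sooner): 2 + 8 + 8 + 8 + 3 + 3 + 8 + 7 + 8 + 3 = 58 stones and still no type has 9.
By the pigeonhole principle, one more stone lands in a type already at 8, so 59 draws are enough and 58 are not.

59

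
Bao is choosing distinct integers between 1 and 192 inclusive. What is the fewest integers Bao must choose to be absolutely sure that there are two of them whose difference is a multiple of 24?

Integers whose pairwise differences are multiples of 24 are exactly those sharing a remainder mod 24. The 24 residue classes mod 24 are the pigeonholes.
With 24 integers one could put 1 in each residue class and have no class reach 2.
The 25th integer pushes some class to 2, so 24·1 + 1 = 25.

25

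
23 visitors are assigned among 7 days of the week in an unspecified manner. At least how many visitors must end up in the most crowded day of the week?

4

Pigeonhole: the 7 days of the week are the holes and the 23 visitors are the pigeons.
If every day of the week held at most 3 visitors, the total would be at most 7 × 3 = 21, which is less than 23.
So some day of the week holds at least ⌈23/7⌉ = 4 visitors.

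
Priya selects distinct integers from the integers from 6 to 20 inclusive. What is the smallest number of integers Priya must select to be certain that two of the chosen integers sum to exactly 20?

12

A set avoiding the sum 20 can contain at most one of each pair {x, 20−x}, plus the 7 elements whose complement lies outside the range or equal to its own complement.
The integers 10, …, 20 (11 of them) are such a set: any two sum to at least 10+11 = 21 > 20.
By pigeonhole, any 12th integer completes one of the 4 pairs, so 12 choices force a sum of 20.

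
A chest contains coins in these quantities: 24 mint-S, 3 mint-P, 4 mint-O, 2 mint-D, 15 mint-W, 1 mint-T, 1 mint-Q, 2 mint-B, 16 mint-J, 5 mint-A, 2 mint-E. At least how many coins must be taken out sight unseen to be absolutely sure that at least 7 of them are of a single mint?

Put each drawn coin into a box by mint. The largest draw with every box below 7 takes min(count, 6) from each mint; mints with fewer than 6 contribute all they have.
Σ min(cᵢ, 6) = 6 + 3 + 4 + 2 + 6 + 1 + 1 + 2 + 6 + 5 + 2 = 38.
Draw number 38 + 1 = 39 must push one box to 7.

39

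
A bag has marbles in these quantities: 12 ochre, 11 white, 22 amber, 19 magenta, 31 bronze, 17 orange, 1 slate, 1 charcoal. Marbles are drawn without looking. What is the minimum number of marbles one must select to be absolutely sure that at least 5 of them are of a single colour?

27

An adversary could hand out at most 4 marbles per colour (slate, charcoal run out sooner): 4 + 4 + 4 + 4 + 4 + 4 + 1 + 1 = 26 marbles and still no colour has 5.
By the pigeonhole principle, one more marble lands in a colour already at 4, so 27 draws are enough and 26 are not.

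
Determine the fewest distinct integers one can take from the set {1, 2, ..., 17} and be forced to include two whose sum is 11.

A set avoiding the sum 11 can contain at most one of each pair {x, 11−x}, plus the 7 elements whose complement lies outside the range.
The integers 6, …, 17 (12 of them) are such a set: any two sum to at least 6+7 = 13 > 11.
Any 13th integer completes one of the 5 pairs, so 13 choices force a sum of 11.

13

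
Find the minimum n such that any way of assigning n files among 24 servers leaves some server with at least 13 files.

With 288 files one could put exactly 12 in each of the 24 servers, and no server would reach 13.
By pigeonhole, one more file must land in a server that already has 12, giving it 13.
So 24 × 12 + 1 = 289 files are required.

289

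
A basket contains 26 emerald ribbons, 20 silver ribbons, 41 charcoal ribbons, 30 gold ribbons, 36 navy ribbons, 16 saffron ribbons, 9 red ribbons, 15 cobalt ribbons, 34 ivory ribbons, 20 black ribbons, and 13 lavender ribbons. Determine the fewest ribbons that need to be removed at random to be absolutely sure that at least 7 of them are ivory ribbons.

233

In the worst case for collecting ivory ribbons, every non-ivory ribbon comes out first.
There are 26 + 20 + 41 + 30 + 36 + 16 + 9 + 15 + 20 + 13 = 226 non-ivory ribbons altogether.
After those, each further ribbon must be ivory, so 226 + 7 = 233 draws guarantee 7 ivory ribbons.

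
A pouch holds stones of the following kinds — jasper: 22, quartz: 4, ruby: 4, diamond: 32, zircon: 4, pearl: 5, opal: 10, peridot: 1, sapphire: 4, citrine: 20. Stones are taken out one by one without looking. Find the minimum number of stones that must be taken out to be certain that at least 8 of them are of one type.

51

An adversary could hand out at most 7 stones per type (6 types run out sooner): 7 + 4 + 4 + 7 + 4 + 5 + 7 + 1 + 4 + 7 = 50 stones and still no type has 8.
One more stone lands in a type already at 7, so 51 draws are enough and 50 are not.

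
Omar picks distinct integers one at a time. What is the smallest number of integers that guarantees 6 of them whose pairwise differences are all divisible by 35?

Integers whose pairwise differences are multiples of 35 are exactly those sharing a remainder mod 35. The 35 residue classes mod 35 are the pigeonholes.
With 175 integers one could put 5 in each residue class and have no class reach 6.
The 176th integer pushes some class to 6, so 35·5 + 1 = 176.

176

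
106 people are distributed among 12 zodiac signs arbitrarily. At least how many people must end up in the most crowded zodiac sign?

By the pigeonhole principle, the 12 zodiac signs are the holes and the 106 people are the pigeons.
If every zodiac sign held at most 8 people, the total would be at most 12 × 8 = 96, which is less than 106.
So some zodiac sign holds at least ⌈106/12⌉ = 9 people.

9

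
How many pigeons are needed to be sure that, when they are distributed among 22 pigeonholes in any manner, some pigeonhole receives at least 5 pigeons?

89

With 88 pigeons one could put exactly 4 in each of the 22 pigeonholes, and no pigeonhole would reach 5.
By the pigeonhole principle, one more pigeon must land in a pigeonhole that already has 4, giving it 5.
So 22 × 4 + 1 = 89 pigeons are required.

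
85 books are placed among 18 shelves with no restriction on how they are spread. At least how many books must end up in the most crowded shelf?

The 18 shelves are the holes and the 85 books are the pigeons.
If every shelf held at most 4 books, the total would be at most 18 × 4 = 72, which is less than 85.
So some shelf holds at least ⌈85/18⌉ = 5 books.

5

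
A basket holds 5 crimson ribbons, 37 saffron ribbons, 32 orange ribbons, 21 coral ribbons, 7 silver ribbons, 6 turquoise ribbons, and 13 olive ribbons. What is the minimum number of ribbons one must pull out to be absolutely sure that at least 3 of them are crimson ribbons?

119

In the worst case for collecting crimson ribbons, every non-crimson ribbon comes out first.
There are 37 + 32 + 21 + 7 + 6 + 13 = 116 non-crimson ribbons altogether.
After those, each further ribbon must be crimson, so 116 + 3 = 119 draws guarantee 3 crimson ribbons.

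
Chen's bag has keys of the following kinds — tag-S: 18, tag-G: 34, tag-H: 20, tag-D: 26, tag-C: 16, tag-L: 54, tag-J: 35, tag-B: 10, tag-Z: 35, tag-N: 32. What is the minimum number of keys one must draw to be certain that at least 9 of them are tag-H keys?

In the worst case for collecting tag-H keys, every non-tag-H key comes out first.
There are 18 + 34 + 26 + 16 + 54 + 35 + 10 + 35 + 32 = 260 non-tag-H keys altogether.
After those, each further key must be tag-H, so 260 + 9 = 269 draws guarantee 9 tag-H keys.

269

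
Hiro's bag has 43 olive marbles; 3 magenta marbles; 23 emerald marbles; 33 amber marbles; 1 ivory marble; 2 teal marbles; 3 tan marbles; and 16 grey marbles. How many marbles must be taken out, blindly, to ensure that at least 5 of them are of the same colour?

26

Pigeonhole: put each drawn marble into a box by colour. The largest draw with every box below 5 takes min(count, 4) from each colour; colours with fewer than 4 contribute all they have.
Σ min(cᵢ, 4) = 4 + 3 + 4 + 4 + 1 + 2 + 3 + 4 = 25.
Draw number 25 + 1 = 26 must push one box to 5.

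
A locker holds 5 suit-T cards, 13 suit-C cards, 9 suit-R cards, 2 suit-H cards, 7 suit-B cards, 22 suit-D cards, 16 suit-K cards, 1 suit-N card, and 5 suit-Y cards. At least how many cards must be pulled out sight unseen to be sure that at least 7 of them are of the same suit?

By pigeonhole, the 9 suits are the holes; the cards drawn are the pigeons.
To avoid 7 of any one suit, the worst case takes at most 6 of each suit, or every card of a suit that has fewer than 6.
That gives 5 + 6 + 6 + 2 + 6 + 6 + 6 + 1 + 5 = 43 cards with no suit reaching 7.
The next card forces some suit to 7, so 43 + 1 = 44.

44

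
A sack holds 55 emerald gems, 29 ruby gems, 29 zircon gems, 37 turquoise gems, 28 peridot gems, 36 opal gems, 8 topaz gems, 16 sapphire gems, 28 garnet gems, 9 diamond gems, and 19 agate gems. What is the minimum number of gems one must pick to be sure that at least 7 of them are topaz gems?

293

In the worst case for collecting topaz gems, every non-topaz gem comes out first.
There are 55 + 29 + 29 + 37 + 28 + 36 + 16 + 28 + 9 + 19 = 286 non-topaz gems altogether.
After those, each further gem must be topaz, so 286 + 7 = 293 draws guarantee 7 topaz gems.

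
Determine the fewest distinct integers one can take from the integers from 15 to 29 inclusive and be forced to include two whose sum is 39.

Two chosen integers sum to 39 exactly when both halves of some pair {x, 39−x} with 15 ≤ x ≤ 39−x ≤ 24 are chosen — 5 such pairs.
The remaining 5 elements (those with no distinct partner in range) can never complete a 39-sum, so the worst case takes all of them and one from each pair: 5 + 5 = 10.
By the pigeonhole principle, the 11th integer has to be the second member of some pair, so 10 + 1 = 11.

11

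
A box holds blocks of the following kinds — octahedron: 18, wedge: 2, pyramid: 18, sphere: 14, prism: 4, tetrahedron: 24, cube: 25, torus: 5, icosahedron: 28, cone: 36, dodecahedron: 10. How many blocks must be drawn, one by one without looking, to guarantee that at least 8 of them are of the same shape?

By pigeonhole, put each drawn block into a box by shape. The largest draw with every box below 8 takes min(count, 7) from each shape; shapes with fewer than 7 contribute all they have.
Σ min(cᵢ, 7) = 7 + 2 + 7 + 7 + 4 + 7 + 7 + 5 + 7 + 7 + 7 = 67.
Draw number 67 + 1 = 68 must push one box to 8.

68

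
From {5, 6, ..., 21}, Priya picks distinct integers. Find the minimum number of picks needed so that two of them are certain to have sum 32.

13

Two chosen integers sum to 32 exactly when both halves of some pair {x, 32−x} with 11 ≤ x ≤ 32−x ≤ 21 are chosen — 5 such pairs.
The remaining 7 elements (those with no distinct partner in range) can never complete a 32-sum, so the worst case takes all of them and one from each pair: 7 + 5 = 12.
By pigeonhole, the 13th integer has to be the second member of some pair, so 12 + 1 = 13.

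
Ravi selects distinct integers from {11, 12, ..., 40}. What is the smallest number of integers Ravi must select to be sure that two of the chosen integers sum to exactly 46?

Group the elements by complementary pair {x, 46−x}: {11,35}, {12,34}, {13,33}, …, giving 12 two-element pairs, the single value 23 (it cannot pair with itself since the integers are distinct), and 5 integers whose partner 46−x falls outside [11,40].
Pigeonhole: treating each of those 18 groups as a pigeonhole, one can pick one integer per group — 18 integers — with no two summing to 46.
The 19th integer lands in an occupied pair, forcing a sum of 46.

19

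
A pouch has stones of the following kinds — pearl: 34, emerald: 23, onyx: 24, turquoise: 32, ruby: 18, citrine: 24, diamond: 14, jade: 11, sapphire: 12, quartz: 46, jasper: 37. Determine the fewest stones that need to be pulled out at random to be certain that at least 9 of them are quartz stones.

238

In the worst case for collecting quartz stones, every non-quartz stone comes out first.
There are 34 + 23 + 24 + 32 + 18 + 24 + 14 + 11 + 12 + 37 = 229 non-quartz stones altogether.
After those, each further stone must be quartz, so 229 + 9 = 238 draws guarantee 9 quartz stones.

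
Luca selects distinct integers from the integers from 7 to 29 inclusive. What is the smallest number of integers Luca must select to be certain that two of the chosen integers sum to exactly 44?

17

Two chosen integers sum to 44 exactly when both halves of some pair {x, 44−x} with 15 ≤ x ≤ 44−x ≤ 29 are chosen — 7 such pairs.
The remaining 9 elements (those with no distinct partner in range) can never complete a 44-sum, so the worst case takes all of them and one from each pair: 9 + 7 = 16.
The 17th integer has to be the second member of some pair, so 16 + 1 = 17.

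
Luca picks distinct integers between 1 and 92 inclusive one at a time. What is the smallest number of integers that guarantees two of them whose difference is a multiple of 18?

19

Integers whose pairwise differences are multiples of 18 are exactly those sharing a remainder mod 18. Pigeonhole: the 18 residue classes mod 18 are the pigeonholes.
With 18 integers one could put 1 in each residue class and have no class reach 2.
The 19th integer pushes some class to 2, so 18·1 + 1 = 19.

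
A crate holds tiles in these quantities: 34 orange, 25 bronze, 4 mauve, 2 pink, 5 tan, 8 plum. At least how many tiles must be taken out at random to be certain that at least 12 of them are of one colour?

42

By the pigeonhole principle, the 6 colours are the holes; the tiles drawn are the pigeons.
To avoid 12 of any one colour, the worst case takes at most 11 of each colour, or every tile of a colour that has fewer than 11.
That gives 11 + 11 + 4 + 2 + 5 + 8 = 41 tiles with no colour reaching 12.
The next tile forces some colour to 12, so 41 + 1 = 42.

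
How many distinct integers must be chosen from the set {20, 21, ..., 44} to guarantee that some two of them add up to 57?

Two chosen integers sum to 57 exactly when both halves of some pair {x, 57−x} with 20 ≤ x ≤ 57−x ≤ 37 are chosen — 9 such pairs.
The remaining 7 elements (those with no distinct partner in range) can never complete a 57-sum, so the worst case takes all of them and one from each pair: 7 + 9 = 16.
Pigeonhole: the 17th integer has to be the second member of some pair, so 16 + 1 = 17.

17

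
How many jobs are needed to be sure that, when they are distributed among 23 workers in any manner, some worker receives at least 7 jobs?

With 138 jobs one could put exactly 6 in each of the 23 workers, and no worker would reach 7.
By the pigeonhole principle, one more job must land in a worker that already has 6, giving it 7.
So 23 × 6 + 1 = 139 jobs are required.

139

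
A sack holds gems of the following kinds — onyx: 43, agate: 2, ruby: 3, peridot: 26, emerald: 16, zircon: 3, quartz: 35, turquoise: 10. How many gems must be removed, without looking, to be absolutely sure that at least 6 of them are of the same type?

An adversary could hand out at most 5 gems per type (agate, ruby, zircon run out sooner): 5 + 2 + 3 + 5 + 5 + 3 + 5 + 5 = 33 gems and still no type has 6.
By pigeonhole, one more gem lands in a type already at 5, so 34 draws are enough and 33 are not.

34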